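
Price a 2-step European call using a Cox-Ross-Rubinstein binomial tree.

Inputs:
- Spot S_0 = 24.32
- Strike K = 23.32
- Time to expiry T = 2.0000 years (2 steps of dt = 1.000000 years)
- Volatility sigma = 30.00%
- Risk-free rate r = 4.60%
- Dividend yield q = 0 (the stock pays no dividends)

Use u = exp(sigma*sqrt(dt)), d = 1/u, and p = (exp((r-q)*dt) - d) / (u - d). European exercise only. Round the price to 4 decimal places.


dt = T/N = 1.000000
u = exp(sigma*sqrt(dt)) = 1.349859; d = 1/u = 0.740818
p = (exp((r-q)*dt) - d) / (u - d) = 0.502850
Discount per step: exp(-r*dt) = 0.955042
Stock lattice S(k, i) with i counting down-moves:
  k=0: S(0,0) = 24.3200
  k=1: S(1,0) = 32.8286; S(1,1) = 18.0167
  k=2: S(2,0) = 44.3139; S(2,1) = 24.3200; S(2,2) = 13.3471
Terminal payoffs V(N, i) = max(S_T - K, 0):
  V(2,0) = 20.993929; V(2,1) = 1.000000; V(2,2) = 0.000000
Backward induction: V(k, i) = exp(-r*dt) * [p * V(k+1, i) + (1-p) * V(k+1, i+1)].
  V(1,0) = exp(-r*dt) * [p*20.993929 + (1-p)*1.000000] = 10.556988
  V(1,1) = exp(-r*dt) * [p*1.000000 + (1-p)*0.000000] = 0.480243
  V(0,0) = exp(-r*dt) * [p*10.556988 + (1-p)*0.480243] = 5.297939

Answer: Price = V(0,0) = 5.2979


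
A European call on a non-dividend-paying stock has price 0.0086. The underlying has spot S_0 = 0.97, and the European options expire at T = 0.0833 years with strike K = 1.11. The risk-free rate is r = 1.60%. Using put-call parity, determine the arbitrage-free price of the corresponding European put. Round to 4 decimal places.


Answer: Put price = 0.1471

Derivation:
Put-call parity: C - P = S_0 * exp(-qT) - K * exp(-rT).
S_0 * exp(-qT) = 0.9700 * 1.00000000 = 0.97000000
K * exp(-rT) = 1.1100 * 0.99866809 = 1.10852158
P = C - S*exp(-qT) + K*exp(-rT)
P = 0.0086 - 0.97000000 + 1.10852158 = 0.1471


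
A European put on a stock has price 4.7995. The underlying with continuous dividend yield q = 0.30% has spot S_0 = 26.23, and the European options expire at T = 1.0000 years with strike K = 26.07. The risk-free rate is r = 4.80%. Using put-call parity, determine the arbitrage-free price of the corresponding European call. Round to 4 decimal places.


Put-call parity: C - P = S_0 * exp(-qT) - K * exp(-rT).
S_0 * exp(-qT) = 26.2300 * 0.99700450 = 26.15142792
K * exp(-rT) = 26.0700 * 0.95313379 = 24.84819783
C = P + S*exp(-qT) - K*exp(-rT)
C = 4.7995 + 26.15142792 - 24.84819783 = 6.1027

Answer: Call price = 6.1027


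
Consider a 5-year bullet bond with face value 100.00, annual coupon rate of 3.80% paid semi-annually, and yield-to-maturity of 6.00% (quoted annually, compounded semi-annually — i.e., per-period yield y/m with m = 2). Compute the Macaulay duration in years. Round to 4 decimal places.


Answer: Macaulay duration = 4.5758 years

Derivation:
Coupon per period c = face * coupon_rate / m = 1.900000
Periods per year m = 2; per-period yield y/m = 0.030000
Number of cashflows N = 10
Cashflows (t years, CF_t, discount factor 1/(1+y/m)^(m*t), PV):
  t = 0.5000: CF_t = 1.900000, DF = 0.970874, PV = 1.844660
  t = 1.0000: CF_t = 1.900000, DF = 0.942596, PV = 1.790932
  t = 1.5000: CF_t = 1.900000, DF = 0.915142, PV = 1.738769
  t = 2.0000: CF_t = 1.900000, DF = 0.888487, PV = 1.688125
  t = 2.5000: CF_t = 1.900000, DF = 0.862609, PV = 1.638957
  t = 3.0000: CF_t = 1.900000, DF = 0.837484, PV = 1.591220
  t = 3.5000: CF_t = 1.900000, DF = 0.813092, PV = 1.544874
  t = 4.0000: CF_t = 1.900000, DF = 0.789409, PV = 1.499878
  t = 4.5000: CF_t = 1.900000, DF = 0.766417, PV = 1.456192
  t = 5.0000: CF_t = 101.900000, DF = 0.744094, PV = 75.823170
Price P = sum_t PV_t = 90.616777
Macaulay numerator sum_t t * PV_t:
  t * PV_t at t = 0.5000: 0.922330
  t * PV_t at t = 1.0000: 1.790932
  t * PV_t at t = 1.5000: 2.608154
  t * PV_t at t = 2.0000: 3.376251
  t * PV_t at t = 2.5000: 4.097392
  t * PV_t at t = 3.0000: 4.773660
  t * PV_t at t = 3.5000: 5.407059
  t * PV_t at t = 4.0000: 5.999510
  t * PV_t at t = 4.5000: 6.552863
  t * PV_t at t = 5.0000: 379.115850
Macaulay duration D = (sum_t t * PV_t) / P = 414.644000 / 90.616777 = 4.575797


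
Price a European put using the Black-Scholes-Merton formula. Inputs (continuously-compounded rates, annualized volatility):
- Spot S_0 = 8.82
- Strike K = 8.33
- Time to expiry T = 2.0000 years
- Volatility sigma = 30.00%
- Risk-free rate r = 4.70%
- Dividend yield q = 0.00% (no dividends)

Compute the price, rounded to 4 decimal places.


Answer: Price = 0.8442

Derivation:
d1 = (ln(S/K) + (r - q + 0.5*sigma^2) * T) / (sigma * sqrt(T)) = 0.56841583
d2 = d1 - sigma * sqrt(T) = 0.14415176
exp(-rT) = 0.91028276; exp(-qT) = 1.00000000
P = K * exp(-rT) * N(-d2) - S_0 * exp(-qT) * N(-d1)
N(-d1) = 0.28487632; N(-d2) = 0.44269031
P = 8.3300 * 0.91028276 * 0.44269031 - 8.8200 * 1.00000000 * 0.28487632 = 0.8442


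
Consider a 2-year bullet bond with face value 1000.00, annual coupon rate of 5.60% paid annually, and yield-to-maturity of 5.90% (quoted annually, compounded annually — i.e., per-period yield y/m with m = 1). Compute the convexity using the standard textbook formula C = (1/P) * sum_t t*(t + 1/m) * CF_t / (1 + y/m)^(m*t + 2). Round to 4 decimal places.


Coupon per period c = face * coupon_rate / m = 56.000000
Periods per year m = 1; per-period yield y/m = 0.059000
Number of cashflows N = 2
Cashflows (t years, CF_t, discount factor 1/(1+y/m)^(m*t), PV):
  t = 1.0000: CF_t = 56.000000, DF = 0.944287, PV = 52.880076
  t = 2.0000: CF_t = 1056.000000, DF = 0.891678, PV = 941.612029
Price P = sum_t PV_t = 994.492105
Convexity numerator sum_t t*(t + 1/m) * CF_t / (1+y/m)^(m*t + 2):
  t = 1.0000: term = 94.304006
  t = 2.0000: term = 5037.688712
Convexity = (1/P) * sum = 5131.992718 / 994.492105 = 5.160416

Answer: Convexity = 5.1604


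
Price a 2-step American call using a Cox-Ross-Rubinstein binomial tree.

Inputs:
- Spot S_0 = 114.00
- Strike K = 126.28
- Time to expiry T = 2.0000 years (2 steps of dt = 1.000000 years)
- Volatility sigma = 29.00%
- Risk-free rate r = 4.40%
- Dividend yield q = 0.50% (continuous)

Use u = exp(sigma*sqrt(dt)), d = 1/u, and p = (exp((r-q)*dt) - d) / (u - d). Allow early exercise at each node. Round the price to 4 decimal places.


Answer: Price = V(0,0) = 17.3949

Derivation:
dt = T/N = 1.000000
u = exp(sigma*sqrt(dt)) = 1.336427; d = 1/u = 0.748264
p = (exp((r-q)*dt) - d) / (u - d) = 0.495622
Discount per step: exp(-r*dt) = 0.956954
Stock lattice S(k, i) with i counting down-moves:
  k=0: S(0,0) = 114.0000
  k=1: S(1,0) = 152.3527; S(1,1) = 85.3020
  k=2: S(2,0) = 203.6084; S(2,1) = 114.0000; S(2,2) = 63.8284
Terminal payoffs V(N, i) = max(S_T - K, 0):
  V(2,0) = 77.328381; V(2,1) = 0.000000; V(2,2) = 0.000000
Backward induction: V(k, i) = exp(-r*dt) * [p * V(k+1, i) + (1-p) * V(k+1, i+1)]; then take max(V_cont, immediate exercise) for American.
  V(1,0) = exp(-r*dt) * [p*77.328381 + (1-p)*0.000000] = 36.675872; exercise = 26.072734; V(1,0) = max -> 36.675872
  V(1,1) = exp(-r*dt) * [p*0.000000 + (1-p)*0.000000] = 0.000000; exercise = 0.000000; V(1,1) = max -> 0.000000
  V(0,0) = exp(-r*dt) * [p*36.675872 + (1-p)*0.000000] = 17.394901; exercise = 0.000000; V(0,0) = max -> 17.394901


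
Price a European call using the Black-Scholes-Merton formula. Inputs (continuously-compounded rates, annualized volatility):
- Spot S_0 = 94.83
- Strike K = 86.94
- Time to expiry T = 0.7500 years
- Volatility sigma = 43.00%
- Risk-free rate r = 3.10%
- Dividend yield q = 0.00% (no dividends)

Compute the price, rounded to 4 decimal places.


Answer: Price = 18.7899

Derivation:
d1 = (ln(S/K) + (r - q + 0.5*sigma^2) * T) / (sigma * sqrt(T)) = 0.48189974
d2 = d1 - sigma * sqrt(T) = 0.10950882
exp(-rT) = 0.97701820; exp(-qT) = 1.00000000
C = S_0 * exp(-qT) * N(d1) - K * exp(-rT) * N(d2)
N(d1) = 0.68506141; N(d2) = 0.54360054
C = 94.8300 * 1.00000000 * 0.68506141 - 86.9400 * 0.97701820 * 0.54360054 = 18.7899


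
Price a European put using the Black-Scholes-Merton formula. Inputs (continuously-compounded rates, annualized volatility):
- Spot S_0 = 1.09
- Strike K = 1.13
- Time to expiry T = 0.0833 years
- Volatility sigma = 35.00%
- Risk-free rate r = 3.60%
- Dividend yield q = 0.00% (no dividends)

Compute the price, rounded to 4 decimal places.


d1 = (ln(S/K) + (r - q + 0.5*sigma^2) * T) / (sigma * sqrt(T)) = -0.27657982
d2 = d1 - sigma * sqrt(T) = -0.37759591
exp(-rT) = 0.99700569; exp(-qT) = 1.00000000
P = K * exp(-rT) * N(-d2) - S_0 * exp(-qT) * N(-d1)
N(-d1) = 0.60894862; N(-d2) = 0.64713460
P = 1.1300 * 0.99700569 * 0.64713460 - 1.0900 * 1.00000000 * 0.60894862 = 0.0653

Answer: Price = 0.0653


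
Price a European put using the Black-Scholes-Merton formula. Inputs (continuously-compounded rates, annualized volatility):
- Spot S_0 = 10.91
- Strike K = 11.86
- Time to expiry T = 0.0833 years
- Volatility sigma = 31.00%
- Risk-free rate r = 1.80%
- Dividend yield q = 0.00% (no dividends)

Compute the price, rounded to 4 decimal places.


d1 = (ln(S/K) + (r - q + 0.5*sigma^2) * T) / (sigma * sqrt(T)) = -0.87167112
d2 = d1 - sigma * sqrt(T) = -0.96114251
exp(-rT) = 0.99850172; exp(-qT) = 1.00000000
P = K * exp(-rT) * N(-d2) - S_0 * exp(-qT) * N(-d1)
N(-d1) = 0.80830609; N(-d2) = 0.83175974
P = 11.8600 * 0.99850172 * 0.83175974 - 10.9100 * 1.00000000 * 0.80830609 = 1.0313

Answer: Price = 1.0313


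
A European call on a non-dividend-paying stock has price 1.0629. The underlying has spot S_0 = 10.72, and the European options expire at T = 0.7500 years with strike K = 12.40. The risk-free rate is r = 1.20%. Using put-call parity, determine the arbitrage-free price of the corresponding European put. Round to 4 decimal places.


Put-call parity: C - P = S_0 * exp(-qT) - K * exp(-rT).
S_0 * exp(-qT) = 10.7200 * 1.00000000 = 10.72000000
K * exp(-rT) = 12.4000 * 0.99104038 = 12.28890070
P = C - S*exp(-qT) + K*exp(-rT)
P = 1.0629 - 10.72000000 + 12.28890070 = 2.6318

Answer: Put price = 2.6318


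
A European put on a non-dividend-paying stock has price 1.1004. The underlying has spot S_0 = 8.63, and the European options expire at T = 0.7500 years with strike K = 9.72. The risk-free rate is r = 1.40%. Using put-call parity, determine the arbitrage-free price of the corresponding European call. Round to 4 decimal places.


Put-call parity: C - P = S_0 * exp(-qT) - K * exp(-rT).
S_0 * exp(-qT) = 8.6300 * 1.00000000 = 8.63000000
K * exp(-rT) = 9.7200 * 0.98955493 = 9.61847394
C = P + S*exp(-qT) - K*exp(-rT)
C = 1.1004 + 8.63000000 - 9.61847394 = 0.1119

Answer: Call price = 0.1119


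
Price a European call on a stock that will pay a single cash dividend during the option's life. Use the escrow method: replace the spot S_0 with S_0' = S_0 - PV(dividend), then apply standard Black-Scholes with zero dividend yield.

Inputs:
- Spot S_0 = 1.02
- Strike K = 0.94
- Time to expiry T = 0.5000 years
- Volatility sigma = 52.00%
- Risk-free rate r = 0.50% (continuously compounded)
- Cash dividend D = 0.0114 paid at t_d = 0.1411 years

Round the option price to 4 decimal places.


PV(D) = D * exp(-r * t_d) = 0.0114 * 0.99929475 = 0.01139196
S_0' = S_0 - PV(D) = 1.0200 - 0.01139196 = 1.00860804
d1 = (ln(S_0'/K) + (r + sigma^2/2)*T) / (sigma*sqrt(T)) = 0.38223638
d2 = d1 - sigma*sqrt(T) = 0.01454085
exp(-rT) = 0.99750312
N(d1) = 0.64885698; N(d2) = 0.50580076
C = S_0' * N(d1) - K * exp(-rT) * N(d2) = 1.00860804 * 0.64885698 - 0.9400 * 0.99750312 * 0.50580076 = 0.1802

Answer: Price = 0.1802


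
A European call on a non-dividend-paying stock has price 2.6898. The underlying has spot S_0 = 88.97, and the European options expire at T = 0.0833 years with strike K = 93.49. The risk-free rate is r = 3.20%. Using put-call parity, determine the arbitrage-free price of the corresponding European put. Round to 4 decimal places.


Answer: Put price = 6.9609

Derivation:
Put-call parity: C - P = S_0 * exp(-qT) - K * exp(-rT).
S_0 * exp(-qT) = 88.9700 * 1.00000000 = 88.97000000
K * exp(-rT) = 93.4900 * 0.99733795 = 93.24112490
P = C - S*exp(-qT) + K*exp(-rT)
P = 2.6898 - 88.97000000 + 93.24112490 = 6.9609


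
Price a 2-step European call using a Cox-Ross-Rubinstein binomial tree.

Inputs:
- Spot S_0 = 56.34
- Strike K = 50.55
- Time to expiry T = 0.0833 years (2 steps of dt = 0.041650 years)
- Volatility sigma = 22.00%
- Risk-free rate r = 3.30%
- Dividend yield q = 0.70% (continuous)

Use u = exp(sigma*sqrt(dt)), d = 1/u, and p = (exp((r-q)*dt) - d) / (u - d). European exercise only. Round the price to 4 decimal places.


dt = T/N = 0.041650
u = exp(sigma*sqrt(dt)) = 1.045922; d = 1/u = 0.956095
p = (exp((r-q)*dt) - d) / (u - d) = 0.500839
Discount per step: exp(-r*dt) = 0.998626
Stock lattice S(k, i) with i counting down-moves:
  k=0: S(0,0) = 56.3400
  k=1: S(1,0) = 58.9272; S(1,1) = 53.8664
  k=2: S(2,0) = 61.6332; S(2,1) = 56.3400; S(2,2) = 51.5014
Terminal payoffs V(N, i) = max(S_T - K, 0):
  V(2,0) = 11.083245; V(2,1) = 5.790000; V(2,2) = 0.951354
Backward induction: V(k, i) = exp(-r*dt) * [p * V(k+1, i) + (1-p) * V(k+1, i+1)].
  V(1,0) = exp(-r*dt) * [p*11.083245 + (1-p)*5.790000] = 8.429471
  V(1,1) = exp(-r*dt) * [p*5.790000 + (1-p)*0.951354] = 3.370103
  V(0,0) = exp(-r*dt) * [p*8.429471 + (1-p)*3.370103] = 5.895924

Answer: Price = V(0,0) = 5.8959


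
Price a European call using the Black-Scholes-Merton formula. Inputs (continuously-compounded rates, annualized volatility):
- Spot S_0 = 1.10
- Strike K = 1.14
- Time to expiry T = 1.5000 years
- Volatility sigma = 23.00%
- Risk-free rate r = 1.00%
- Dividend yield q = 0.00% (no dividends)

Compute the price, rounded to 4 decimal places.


d1 = (ln(S/K) + (r - q + 0.5*sigma^2) * T) / (sigma * sqrt(T)) = 0.06729677
d2 = d1 - sigma * sqrt(T) = -0.21439455
exp(-rT) = 0.98511194; exp(-qT) = 1.00000000
C = S_0 * exp(-qT) * N(d1) - K * exp(-rT) * N(d2)
N(d1) = 0.52682728; N(d2) = 0.41511970
C = 1.1000 * 1.00000000 * 0.52682728 - 1.1400 * 0.98511194 * 0.41511970 = 0.1133

Answer: Price = 0.1133


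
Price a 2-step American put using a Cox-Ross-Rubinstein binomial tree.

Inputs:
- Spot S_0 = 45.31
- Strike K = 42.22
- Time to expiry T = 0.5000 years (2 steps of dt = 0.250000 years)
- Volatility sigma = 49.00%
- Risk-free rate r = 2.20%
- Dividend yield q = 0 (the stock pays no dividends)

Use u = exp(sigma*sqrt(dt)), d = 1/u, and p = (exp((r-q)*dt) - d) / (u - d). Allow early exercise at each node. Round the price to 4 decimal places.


Answer: Price = V(0,0) = 4.3237

Derivation:
dt = T/N = 0.250000
u = exp(sigma*sqrt(dt)) = 1.277621; d = 1/u = 0.782705
p = (exp((r-q)*dt) - d) / (u - d) = 0.450198
Discount per step: exp(-r*dt) = 0.994515
Stock lattice S(k, i) with i counting down-moves:
  k=0: S(0,0) = 45.3100
  k=1: S(1,0) = 57.8890; S(1,1) = 35.4643
  k=2: S(2,0) = 73.9602; S(2,1) = 45.3100; S(2,2) = 27.7581
Terminal payoffs V(N, i) = max(K - S_T, 0):
  V(2,0) = 0.000000; V(2,1) = 0.000000; V(2,2) = 14.461898
Backward induction: V(k, i) = exp(-r*dt) * [p * V(k+1, i) + (1-p) * V(k+1, i+1)]; then take max(V_cont, immediate exercise) for American.
  V(1,0) = exp(-r*dt) * [p*0.000000 + (1-p)*0.000000] = 0.000000; exercise = 0.000000; V(1,0) = max -> 0.000000
  V(1,1) = exp(-r*dt) * [p*0.000000 + (1-p)*14.461898] = 7.907567; exercise = 6.755657; V(1,1) = max -> 7.907567
  V(0,0) = exp(-r*dt) * [p*0.000000 + (1-p)*7.907567] = 4.323749; exercise = 0.000000; V(0,0) = max -> 4.323749


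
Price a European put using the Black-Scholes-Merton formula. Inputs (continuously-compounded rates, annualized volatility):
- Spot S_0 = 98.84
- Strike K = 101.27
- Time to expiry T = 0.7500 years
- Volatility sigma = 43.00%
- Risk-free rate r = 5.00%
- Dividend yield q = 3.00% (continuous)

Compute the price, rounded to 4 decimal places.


d1 = (ln(S/K) + (r - q + 0.5*sigma^2) * T) / (sigma * sqrt(T)) = 0.16125437
d2 = d1 - sigma * sqrt(T) = -0.21113655
exp(-rT) = 0.96319442; exp(-qT) = 0.97775124
P = K * exp(-rT) * N(-d2) - S_0 * exp(-qT) * N(-d1)
N(-d1) = 0.43594653; N(-d2) = 0.58360964
P = 101.2700 * 0.96319442 * 0.58360964 - 98.8400 * 0.97775124 * 0.43594653 = 14.7966

Answer: Price = 14.7966


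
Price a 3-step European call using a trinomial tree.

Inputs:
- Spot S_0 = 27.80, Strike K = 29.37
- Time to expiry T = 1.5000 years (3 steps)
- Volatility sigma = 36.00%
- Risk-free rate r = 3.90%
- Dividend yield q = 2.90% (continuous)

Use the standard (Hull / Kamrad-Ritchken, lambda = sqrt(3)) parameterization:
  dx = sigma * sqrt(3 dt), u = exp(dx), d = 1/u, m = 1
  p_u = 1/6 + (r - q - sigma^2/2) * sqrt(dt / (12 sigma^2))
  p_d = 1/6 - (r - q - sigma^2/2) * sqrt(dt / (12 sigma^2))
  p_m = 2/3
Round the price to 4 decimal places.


dt = T/N = 0.500000; dx = sigma*sqrt(3*dt) = 0.440908
u = exp(dx) = 1.554118; d = 1/u = 0.643452
p_u = 0.135594, p_m = 0.666667, p_d = 0.197739
Discount per step: exp(-r*dt) = 0.980689
Stock lattice S(k, j) with j the centered position index:
  k=0: S(0,+0) = 27.8000
  k=1: S(1,-1) = 17.8880; S(1,+0) = 27.8000; S(1,+1) = 43.2045
  k=2: S(2,-2) = 11.5100; S(2,-1) = 17.8880; S(2,+0) = 27.8000; S(2,+1) = 43.2045; S(2,+2) = 67.1449
  k=3: S(3,-3) = 7.4062; S(3,-2) = 11.5100; S(3,-1) = 17.8880; S(3,+0) = 27.8000; S(3,+1) = 43.2045; S(3,+2) = 67.1449; S(3,+3) = 104.3510
Terminal payoffs V(N, j) = max(S_T - K, 0):
  V(3,-3) = 0.000000; V(3,-2) = 0.000000; V(3,-1) = 0.000000; V(3,+0) = 0.000000; V(3,+1) = 13.834479; V(3,+2) = 37.774857; V(3,+3) = 74.981028
Backward induction: V(k, j) = exp(-r*dt) * [p_u * V(k+1, j+1) + p_m * V(k+1, j) + p_d * V(k+1, j-1)]
  V(2,-2) = exp(-r*dt) * [p_u*0.000000 + p_m*0.000000 + p_d*0.000000] = 0.000000
  V(2,-1) = exp(-r*dt) * [p_u*0.000000 + p_m*0.000000 + p_d*0.000000] = 0.000000
  V(2,+0) = exp(-r*dt) * [p_u*13.834479 + p_m*0.000000 + p_d*0.000000] = 1.839653
  V(2,+1) = exp(-r*dt) * [p_u*37.774857 + p_m*13.834479 + p_d*0.000000] = 14.068028
  V(2,+2) = exp(-r*dt) * [p_u*74.981028 + p_m*37.774857 + p_d*13.834479] = 37.350383
  V(1,-1) = exp(-r*dt) * [p_u*1.839653 + p_m*0.000000 + p_d*0.000000] = 0.244630
  V(1,+0) = exp(-r*dt) * [p_u*14.068028 + p_m*1.839653 + p_d*0.000000] = 3.073461
  V(1,+1) = exp(-r*dt) * [p_u*37.350383 + p_m*14.068028 + p_d*1.839653] = 14.521021
  V(0,+0) = exp(-r*dt) * [p_u*14.521021 + p_m*3.073461 + p_d*0.244630] = 3.987791

Answer: Price = V(0,0) = 3.9878


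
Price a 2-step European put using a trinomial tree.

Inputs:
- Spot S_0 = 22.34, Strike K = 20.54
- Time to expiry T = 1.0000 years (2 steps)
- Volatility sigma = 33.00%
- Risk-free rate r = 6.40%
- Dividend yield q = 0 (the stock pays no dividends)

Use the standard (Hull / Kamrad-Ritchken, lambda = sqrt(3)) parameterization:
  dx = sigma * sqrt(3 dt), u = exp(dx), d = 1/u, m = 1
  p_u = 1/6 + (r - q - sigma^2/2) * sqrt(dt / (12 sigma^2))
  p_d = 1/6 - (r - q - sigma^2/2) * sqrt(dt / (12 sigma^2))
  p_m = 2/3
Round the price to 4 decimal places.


dt = T/N = 0.500000; dx = sigma*sqrt(3*dt) = 0.404166
u = exp(dx) = 1.498052; d = 1/u = 0.667533
p_u = 0.172574, p_m = 0.666667, p_d = 0.160759
Discount per step: exp(-r*dt) = 0.968507
Stock lattice S(k, j) with j the centered position index:
  k=0: S(0,+0) = 22.3400
  k=1: S(1,-1) = 14.9127; S(1,+0) = 22.3400; S(1,+1) = 33.4665
  k=2: S(2,-2) = 9.9547; S(2,-1) = 14.9127; S(2,+0) = 22.3400; S(2,+1) = 33.4665; S(2,+2) = 50.1346
Terminal payoffs V(N, j) = max(K - S_T, 0):
  V(2,-2) = 10.585276; V(2,-1) = 5.627303; V(2,+0) = 0.000000; V(2,+1) = 0.000000; V(2,+2) = 0.000000
Backward induction: V(k, j) = exp(-r*dt) * [p_u * V(k+1, j+1) + p_m * V(k+1, j) + p_d * V(k+1, j-1)]
  V(1,-1) = exp(-r*dt) * [p_u*0.000000 + p_m*5.627303 + p_d*10.585276] = 5.281478
  V(1,+0) = exp(-r*dt) * [p_u*0.000000 + p_m*0.000000 + p_d*5.627303] = 0.876152
  V(1,+1) = exp(-r*dt) * [p_u*0.000000 + p_m*0.000000 + p_d*0.000000] = 0.000000
  V(0,+0) = exp(-r*dt) * [p_u*0.000000 + p_m*0.876152 + p_d*5.281478] = 1.388014

Answer: Price = V(0,0) = 1.3880


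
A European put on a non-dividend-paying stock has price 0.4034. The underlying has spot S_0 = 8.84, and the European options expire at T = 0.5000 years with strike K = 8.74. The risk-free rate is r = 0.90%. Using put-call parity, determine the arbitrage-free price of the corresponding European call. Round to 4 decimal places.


Answer: Call price = 0.5426

Derivation:
Put-call parity: C - P = S_0 * exp(-qT) - K * exp(-rT).
S_0 * exp(-qT) = 8.8400 * 1.00000000 = 8.84000000
K * exp(-rT) = 8.7400 * 0.99551011 = 8.70075836
C = P + S*exp(-qT) - K*exp(-rT)
C = 0.4034 + 8.84000000 - 8.70075836 = 0.5426


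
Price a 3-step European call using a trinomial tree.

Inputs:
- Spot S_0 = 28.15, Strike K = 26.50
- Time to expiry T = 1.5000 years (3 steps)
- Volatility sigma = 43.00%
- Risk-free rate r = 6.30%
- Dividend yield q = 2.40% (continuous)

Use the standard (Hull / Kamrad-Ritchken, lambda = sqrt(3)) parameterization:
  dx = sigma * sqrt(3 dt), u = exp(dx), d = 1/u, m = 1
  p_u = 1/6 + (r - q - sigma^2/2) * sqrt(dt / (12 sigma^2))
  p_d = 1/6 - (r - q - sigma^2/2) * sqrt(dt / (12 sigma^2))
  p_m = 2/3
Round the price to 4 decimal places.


dt = T/N = 0.500000; dx = sigma*sqrt(3*dt) = 0.526640
u = exp(dx) = 1.693234; d = 1/u = 0.590586
p_u = 0.141294, p_m = 0.666667, p_d = 0.192040
Discount per step: exp(-r*dt) = 0.968991
Stock lattice S(k, j) with j the centered position index:
  k=0: S(0,+0) = 28.1500
  k=1: S(1,-1) = 16.6250; S(1,+0) = 28.1500; S(1,+1) = 47.6645
  k=2: S(2,-2) = 9.8185; S(2,-1) = 16.6250; S(2,+0) = 28.1500; S(2,+1) = 47.6645; S(2,+2) = 80.7072
  k=3: S(3,-3) = 5.7987; S(3,-2) = 9.8185; S(3,-1) = 16.6250; S(3,+0) = 28.1500; S(3,+1) = 47.6645; S(3,+2) = 80.7072; S(3,+3) = 136.6562
Terminal payoffs V(N, j) = max(S_T - K, 0):
  V(3,-3) = 0.000000; V(3,-2) = 0.000000; V(3,-1) = 0.000000; V(3,+0) = 1.650000; V(3,+1) = 21.164536; V(3,+2) = 54.207212; V(3,+3) = 110.156194
Backward induction: V(k, j) = exp(-r*dt) * [p_u * V(k+1, j+1) + p_m * V(k+1, j) + p_d * V(k+1, j-1)]
  V(2,-2) = exp(-r*dt) * [p_u*0.000000 + p_m*0.000000 + p_d*0.000000] = 0.000000
  V(2,-1) = exp(-r*dt) * [p_u*1.650000 + p_m*0.000000 + p_d*0.000000] = 0.225905
  V(2,+0) = exp(-r*dt) * [p_u*21.164536 + p_m*1.650000 + p_d*0.000000] = 3.963573
  V(2,+1) = exp(-r*dt) * [p_u*54.207212 + p_m*21.164536 + p_d*1.650000] = 21.400831
  V(2,+2) = exp(-r*dt) * [p_u*110.156194 + p_m*54.207212 + p_d*21.164536] = 54.037656
  V(1,-1) = exp(-r*dt) * [p_u*3.963573 + p_m*0.225905 + p_d*0.000000] = 0.688595
  V(1,+0) = exp(-r*dt) * [p_u*21.400831 + p_m*3.963573 + p_d*0.225905] = 5.532516
  V(1,+1) = exp(-r*dt) * [p_u*54.037656 + p_m*21.400831 + p_d*3.963573] = 21.960782
  V(0,+0) = exp(-r*dt) * [p_u*21.960782 + p_m*5.532516 + p_d*0.688595] = 6.708808

Answer: Price = V(0,0) = 6.7088


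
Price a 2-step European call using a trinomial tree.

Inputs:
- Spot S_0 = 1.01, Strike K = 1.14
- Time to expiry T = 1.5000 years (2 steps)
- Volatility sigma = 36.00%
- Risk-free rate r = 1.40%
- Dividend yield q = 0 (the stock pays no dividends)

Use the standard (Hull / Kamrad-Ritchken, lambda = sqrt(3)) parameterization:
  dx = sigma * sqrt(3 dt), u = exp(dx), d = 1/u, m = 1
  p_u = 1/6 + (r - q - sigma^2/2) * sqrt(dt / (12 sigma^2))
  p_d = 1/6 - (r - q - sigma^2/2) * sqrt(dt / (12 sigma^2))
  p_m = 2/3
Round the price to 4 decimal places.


Answer: Price = V(0,0) = 0.1328

Derivation:
dt = T/N = 0.750000; dx = sigma*sqrt(3*dt) = 0.540000
u = exp(dx) = 1.716007; d = 1/u = 0.582748
p_u = 0.131389, p_m = 0.666667, p_d = 0.201944
Discount per step: exp(-r*dt) = 0.989555
Stock lattice S(k, j) with j the centered position index:
  k=0: S(0,+0) = 1.0100
  k=1: S(1,-1) = 0.5886; S(1,+0) = 1.0100; S(1,+1) = 1.7332
  k=2: S(2,-2) = 0.3430; S(2,-1) = 0.5886; S(2,+0) = 1.0100; S(2,+1) = 1.7332; S(2,+2) = 2.9741
Terminal payoffs V(N, j) = max(S_T - K, 0):
  V(2,-2) = 0.000000; V(2,-1) = 0.000000; V(2,+0) = 0.000000; V(2,+1) = 0.593167; V(2,+2) = 1.834126
Backward induction: V(k, j) = exp(-r*dt) * [p_u * V(k+1, j+1) + p_m * V(k+1, j) + p_d * V(k+1, j-1)]
  V(1,-1) = exp(-r*dt) * [p_u*0.000000 + p_m*0.000000 + p_d*0.000000] = 0.000000
  V(1,+0) = exp(-r*dt) * [p_u*0.593167 + p_m*0.000000 + p_d*0.000000] = 0.077122
  V(1,+1) = exp(-r*dt) * [p_u*1.834126 + p_m*0.593167 + p_d*0.000000] = 0.629781
  V(0,+0) = exp(-r*dt) * [p_u*0.629781 + p_m*0.077122 + p_d*0.000000] = 0.132759


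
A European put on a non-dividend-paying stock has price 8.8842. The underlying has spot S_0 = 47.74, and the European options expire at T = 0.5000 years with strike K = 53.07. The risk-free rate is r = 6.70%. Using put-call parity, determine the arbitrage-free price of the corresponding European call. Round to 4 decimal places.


Answer: Call price = 5.3026

Derivation:
Put-call parity: C - P = S_0 * exp(-qT) - K * exp(-rT).
S_0 * exp(-qT) = 47.7400 * 1.00000000 = 47.74000000
K * exp(-rT) = 53.0700 * 0.96705491 = 51.32160414
C = P + S*exp(-qT) - K*exp(-rT)
C = 8.8842 + 47.74000000 - 51.32160414 = 5.3026


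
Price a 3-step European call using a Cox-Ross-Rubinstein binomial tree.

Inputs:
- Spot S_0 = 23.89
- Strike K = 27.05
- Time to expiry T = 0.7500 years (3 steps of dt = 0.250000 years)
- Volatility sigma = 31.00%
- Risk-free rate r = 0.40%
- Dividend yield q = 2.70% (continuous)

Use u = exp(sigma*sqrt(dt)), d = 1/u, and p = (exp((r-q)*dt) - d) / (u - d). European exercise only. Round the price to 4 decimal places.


Answer: Price = V(0,0) = 1.2277

Derivation:
dt = T/N = 0.250000
u = exp(sigma*sqrt(dt)) = 1.167658; d = 1/u = 0.856415
p = (exp((r-q)*dt) - d) / (u - d) = 0.442906
Discount per step: exp(-r*dt) = 0.999000
Stock lattice S(k, i) with i counting down-moves:
  k=0: S(0,0) = 23.8900
  k=1: S(1,0) = 27.8953; S(1,1) = 20.4598
  k=2: S(2,0) = 32.5722; S(2,1) = 23.8900; S(2,2) = 17.5220
  k=3: S(3,0) = 38.0332; S(3,1) = 27.8953; S(3,2) = 20.4598; S(3,3) = 15.0061
Terminal payoffs V(N, i) = max(S_T - K, 0):
  V(3,0) = 10.983219; V(3,1) = 0.845349; V(3,2) = 0.000000; V(3,3) = 0.000000
Backward induction: V(k, i) = exp(-r*dt) * [p * V(k+1, i) + (1-p) * V(k+1, i+1)].
  V(2,0) = exp(-r*dt) * [p*10.983219 + (1-p)*0.845349] = 5.330140
  V(2,1) = exp(-r*dt) * [p*0.845349 + (1-p)*0.000000] = 0.374036
  V(2,2) = exp(-r*dt) * [p*0.000000 + (1-p)*0.000000] = 0.000000
  V(1,0) = exp(-r*dt) * [p*5.330140 + (1-p)*0.374036] = 2.566557
  V(1,1) = exp(-r*dt) * [p*0.374036 + (1-p)*0.000000] = 0.165497
  V(0,0) = exp(-r*dt) * [p*2.566557 + (1-p)*0.165497] = 1.227713


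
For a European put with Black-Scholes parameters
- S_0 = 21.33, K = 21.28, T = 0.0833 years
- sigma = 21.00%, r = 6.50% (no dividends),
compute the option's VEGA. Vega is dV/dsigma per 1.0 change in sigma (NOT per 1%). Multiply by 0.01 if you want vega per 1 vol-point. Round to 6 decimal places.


d1 = 0.1583598088; d2 = 0.0977501561
phi(d1) = 0.3939712083; exp(-qT) = 1.0000000000; exp(-rT) = 0.9946001320
Vega = S * exp(-qT) * phi(d1) * sqrt(T) = 21.3300 * 1.0000000000 * 0.3939712083 * 0.2886173938 = 2.425369

Answer: Vega = 2.425369


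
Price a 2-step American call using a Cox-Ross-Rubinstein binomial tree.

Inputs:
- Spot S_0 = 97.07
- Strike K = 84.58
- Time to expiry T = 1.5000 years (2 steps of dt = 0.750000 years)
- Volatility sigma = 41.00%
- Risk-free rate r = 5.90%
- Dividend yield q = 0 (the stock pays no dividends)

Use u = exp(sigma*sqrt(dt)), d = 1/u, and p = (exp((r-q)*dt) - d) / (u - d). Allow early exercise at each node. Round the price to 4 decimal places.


Answer: Price = V(0,0) = 28.9696

Derivation:
dt = T/N = 0.750000
u = exp(sigma*sqrt(dt)) = 1.426281; d = 1/u = 0.701124
p = (exp((r-q)*dt) - d) / (u - d) = 0.474545
Discount per step: exp(-r*dt) = 0.956715
Stock lattice S(k, i) with i counting down-moves:
  k=0: S(0,0) = 97.0700
  k=1: S(1,0) = 138.4491; S(1,1) = 68.0581
  k=2: S(2,0) = 197.4673; S(2,1) = 97.0700; S(2,2) = 47.7172
Terminal payoffs V(N, i) = max(S_T - K, 0):
  V(2,0) = 112.887339; V(2,1) = 12.490000; V(2,2) = 0.000000
Backward induction: V(k, i) = exp(-r*dt) * [p * V(k+1, i) + (1-p) * V(k+1, i+1)]; then take max(V_cont, immediate exercise) for American.
  V(1,0) = exp(-r*dt) * [p*112.887339 + (1-p)*12.490000] = 57.530171; exercise = 53.869105; V(1,0) = max -> 57.530171
  V(1,1) = exp(-r*dt) * [p*12.490000 + (1-p)*0.000000] = 5.670511; exercise = 0.000000; V(1,1) = max -> 5.670511
  V(0,0) = exp(-r*dt) * [p*57.530171 + (1-p)*5.670511] = 28.969560; exercise = 12.490000; V(0,0) = max -> 28.969560


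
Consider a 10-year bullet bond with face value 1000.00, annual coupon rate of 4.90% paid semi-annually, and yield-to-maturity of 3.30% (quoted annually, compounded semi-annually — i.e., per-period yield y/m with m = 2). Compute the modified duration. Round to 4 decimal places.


Coupon per period c = face * coupon_rate / m = 24.500000
Periods per year m = 2; per-period yield y/m = 0.016500
Number of cashflows N = 20
Cashflows (t years, CF_t, discount factor 1/(1+y/m)^(m*t), PV):
  t = 0.5000: CF_t = 24.500000, DF = 0.983768, PV = 24.102312
  t = 1.0000: CF_t = 24.500000, DF = 0.967799, PV = 23.711079
  t = 1.5000: CF_t = 24.500000, DF = 0.952090, PV = 23.326197
  t = 2.0000: CF_t = 24.500000, DF = 0.936635, PV = 22.947562
  t = 2.5000: CF_t = 24.500000, DF = 0.921432, PV = 22.575073
  t = 3.0000: CF_t = 24.500000, DF = 0.906475, PV = 22.208631
  t = 3.5000: CF_t = 24.500000, DF = 0.891761, PV = 21.848137
  t = 4.0000: CF_t = 24.500000, DF = 0.877285, PV = 21.493494
  t = 4.5000: CF_t = 24.500000, DF = 0.863045, PV = 21.144608
  t = 5.0000: CF_t = 24.500000, DF = 0.849036, PV = 20.801385
  t = 5.5000: CF_t = 24.500000, DF = 0.835254, PV = 20.463734
  t = 6.0000: CF_t = 24.500000, DF = 0.821696, PV = 20.131563
  t = 6.5000: CF_t = 24.500000, DF = 0.808359, PV = 19.804784
  t = 7.0000: CF_t = 24.500000, DF = 0.795237, PV = 19.483309
  t = 7.5000: CF_t = 24.500000, DF = 0.782329, PV = 19.167053
  t = 8.0000: CF_t = 24.500000, DF = 0.769630, PV = 18.855930
  t = 8.5000: CF_t = 24.500000, DF = 0.757137, PV = 18.549857
  t = 9.0000: CF_t = 24.500000, DF = 0.744847, PV = 18.248753
  t = 9.5000: CF_t = 24.500000, DF = 0.732757, PV = 17.952536
  t = 10.0000: CF_t = 1024.500000, DF = 0.720862, PV = 738.523473
Price P = sum_t PV_t = 1135.339469
First compute Macaulay numerator sum_t t * PV_t:
  t * PV_t at t = 0.5000: 12.051156
  t * PV_t at t = 1.0000: 23.711079
  t * PV_t at t = 1.5000: 34.989295
  t * PV_t at t = 2.0000: 45.895124
  t * PV_t at t = 2.5000: 56.437683
  t * PV_t at t = 3.0000: 66.625893
  t * PV_t at t = 3.5000: 76.468478
  t * PV_t at t = 4.0000: 85.973976
  t * PV_t at t = 4.5000: 95.150736
  t * PV_t at t = 5.0000: 104.006926
  t * PV_t at t = 5.5000: 112.550534
  t * PV_t at t = 6.0000: 120.789376
  t * PV_t at t = 6.5000: 128.731095
  t * PV_t at t = 7.0000: 136.383164
  t * PV_t at t = 7.5000: 143.752896
  t * PV_t at t = 8.0000: 150.847440
  t * PV_t at t = 8.5000: 157.673787
  t * PV_t at t = 9.0000: 164.238776
  t * PV_t at t = 9.5000: 170.549093
  t * PV_t at t = 10.0000: 7385.234728
Macaulay duration D = 9272.061236 / 1135.339469 = 8.166774
Modified duration = D / (1 + y/m) = 8.166774 / (1 + 0.016500) = 8.034210

Answer: Modified duration = 8.0342


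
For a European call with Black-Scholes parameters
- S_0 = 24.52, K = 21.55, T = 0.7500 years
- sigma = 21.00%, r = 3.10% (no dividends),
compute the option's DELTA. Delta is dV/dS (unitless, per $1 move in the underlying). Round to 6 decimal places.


d1 = 0.9287135160; d2 = 0.7468481812
phi(d1) = 0.2591902501; exp(-qT) = 1.0000000000; exp(-rT) = 0.9770181987
N(d1) = 0.8234812129
Delta = exp(-qT) * N(d1) = 1.0000000000 * 0.8234812129 = 0.823481

Answer: Delta = 0.823481


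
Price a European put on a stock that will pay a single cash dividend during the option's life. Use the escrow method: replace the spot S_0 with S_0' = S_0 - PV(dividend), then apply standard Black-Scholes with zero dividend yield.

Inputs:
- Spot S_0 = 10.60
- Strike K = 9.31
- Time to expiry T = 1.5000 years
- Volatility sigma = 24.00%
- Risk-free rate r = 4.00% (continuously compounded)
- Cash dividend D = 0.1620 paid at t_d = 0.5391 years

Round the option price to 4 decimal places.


Answer: Price = 0.4760

Derivation:
PV(D) = D * exp(-r * t_d) = 0.1620 * 0.97866684 = 0.15854403
S_0' = S_0 - PV(D) = 10.6000 - 0.15854403 = 10.44145597
d1 = (ln(S_0'/K) + (r + sigma^2/2)*T) / (sigma*sqrt(T)) = 0.74129365
d2 = d1 - sigma*sqrt(T) = 0.44735488
exp(-rT) = 0.94176453
N(-d1) = 0.22925771; N(-d2) = 0.32730942
P = K * exp(-rT) * N(-d2) - S_0' * N(-d1) = 9.3100 * 0.94176453 * 0.32730942 - 10.44145597 * 0.22925771 = 0.4760


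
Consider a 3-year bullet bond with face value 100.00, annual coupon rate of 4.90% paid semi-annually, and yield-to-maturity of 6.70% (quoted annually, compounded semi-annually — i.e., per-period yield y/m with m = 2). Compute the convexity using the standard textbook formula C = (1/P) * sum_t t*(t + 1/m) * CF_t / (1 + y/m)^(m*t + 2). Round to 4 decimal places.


Answer: Convexity = 9.0529

Derivation:
Coupon per period c = face * coupon_rate / m = 2.450000
Periods per year m = 2; per-period yield y/m = 0.033500
Number of cashflows N = 6
Cashflows (t years, CF_t, discount factor 1/(1+y/m)^(m*t), PV):
  t = 0.5000: CF_t = 2.450000, DF = 0.967586, PV = 2.370585
  t = 1.0000: CF_t = 2.450000, DF = 0.936222, PV = 2.293745
  t = 1.5000: CF_t = 2.450000, DF = 0.905876, PV = 2.219395
  t = 2.0000: CF_t = 2.450000, DF = 0.876512, PV = 2.147455
  t = 2.5000: CF_t = 2.450000, DF = 0.848101, PV = 2.077848
  t = 3.0000: CF_t = 102.450000, DF = 0.820611, PV = 84.071554
Price P = sum_t PV_t = 95.180583
Convexity numerator sum_t t*(t + 1/m) * CF_t / (1+y/m)^(m*t + 2):
  t = 0.5000: term = 1.109698
  t = 1.0000: term = 3.221183
  t = 1.5000: term = 6.233543
  t = 2.0000: term = 10.052480
  t = 2.5000: term = 14.589956
  t = 3.0000: term = 826.451580
Convexity = (1/P) * sum = 861.658439 / 95.180583 = 9.052880


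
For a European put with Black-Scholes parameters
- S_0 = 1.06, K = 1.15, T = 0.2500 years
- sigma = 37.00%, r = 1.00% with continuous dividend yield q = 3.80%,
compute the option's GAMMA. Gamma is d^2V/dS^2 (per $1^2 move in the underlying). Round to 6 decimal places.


Answer: Gamma = 1.870593

Derivation:
d1 = -0.3858407257; d2 = -0.5708407257
phi(d1) = 0.3703247091; exp(-qT) = 0.9905449824; exp(-rT) = 0.9975031224
Gamma = exp(-qT) * phi(d1) / (S * sigma * sqrt(T)) = 0.9905449824 * 0.3703247091 / (1.0600 * 0.3700 * 0.5000000000) = 1.870593


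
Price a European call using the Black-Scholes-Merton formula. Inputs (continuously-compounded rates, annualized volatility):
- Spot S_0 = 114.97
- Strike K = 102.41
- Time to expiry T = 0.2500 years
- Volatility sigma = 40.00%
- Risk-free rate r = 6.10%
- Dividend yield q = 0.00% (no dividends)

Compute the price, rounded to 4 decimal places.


Answer: Price = 17.4210

Derivation:
d1 = (ln(S/K) + (r - q + 0.5*sigma^2) * T) / (sigma * sqrt(T)) = 0.75468430
d2 = d1 - sigma * sqrt(T) = 0.55468430
exp(-rT) = 0.98486569; exp(-qT) = 1.00000000
C = S_0 * exp(-qT) * N(d1) - K * exp(-rT) * N(d2)
N(d1) = 0.77478079; N(d2) = 0.71044469
C = 114.9700 * 1.00000000 * 0.77478079 - 102.4100 * 0.98486569 * 0.71044469 = 17.4210


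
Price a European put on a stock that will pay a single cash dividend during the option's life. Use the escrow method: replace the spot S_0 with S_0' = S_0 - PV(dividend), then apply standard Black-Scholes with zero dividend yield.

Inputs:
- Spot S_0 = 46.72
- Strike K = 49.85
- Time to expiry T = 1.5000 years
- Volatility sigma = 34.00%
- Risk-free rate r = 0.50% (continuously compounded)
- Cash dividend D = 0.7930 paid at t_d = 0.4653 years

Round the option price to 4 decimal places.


PV(D) = D * exp(-r * t_d) = 0.7930 * 0.99767620 = 0.79115723
S_0' = S_0 - PV(D) = 46.7200 - 0.79115723 = 45.92884277
d1 = (ln(S_0'/K) + (r + sigma^2/2)*T) / (sigma*sqrt(T)) = 0.02947746
d2 = d1 - sigma*sqrt(T) = -0.38693579
exp(-rT) = 0.99252805
N(-d1) = 0.48824190; N(-d2) = 0.65059813
P = K * exp(-rT) * N(-d2) - S_0' * N(-d1) = 49.8500 * 0.99252805 * 0.65059813 - 45.92884277 * 0.48824190 = 9.7656

Answer: Price = 9.7656


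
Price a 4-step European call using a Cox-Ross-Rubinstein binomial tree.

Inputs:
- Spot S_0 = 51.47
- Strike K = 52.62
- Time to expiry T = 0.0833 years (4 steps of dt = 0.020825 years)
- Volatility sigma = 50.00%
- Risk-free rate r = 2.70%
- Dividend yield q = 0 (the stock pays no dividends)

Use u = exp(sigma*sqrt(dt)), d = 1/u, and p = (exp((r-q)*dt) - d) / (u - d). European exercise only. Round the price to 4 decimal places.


Answer: Price = V(0,0) = 2.5034

Derivation:
dt = T/N = 0.020825
u = exp(sigma*sqrt(dt)) = 1.074821; d = 1/u = 0.930387
p = (exp((r-q)*dt) - d) / (u - d) = 0.485863
Discount per step: exp(-r*dt) = 0.999438
Stock lattice S(k, i) with i counting down-moves:
  k=0: S(0,0) = 51.4700
  k=1: S(1,0) = 55.3210; S(1,1) = 47.8870
  k=2: S(2,0) = 59.4602; S(2,1) = 51.4700; S(2,2) = 44.5535
  k=3: S(3,0) = 63.9091; S(3,1) = 55.3210; S(3,2) = 47.8870; S(3,3) = 41.4520
  k=4: S(4,0) = 68.6909; S(4,1) = 59.4602; S(4,2) = 51.4700; S(4,3) = 44.5535; S(4,4) = 38.5664
Terminal payoffs V(N, i) = max(S_T - K, 0):
  V(4,0) = 16.070885; V(4,1) = 6.840237; V(4,2) = 0.000000; V(4,3) = 0.000000; V(4,4) = 0.000000
Backward induction: V(k, i) = exp(-r*dt) * [p * V(k+1, i) + (1-p) * V(k+1, i+1)].
  V(3,0) = exp(-r*dt) * [p*16.070885 + (1-p)*6.840237] = 11.318704
  V(3,1) = exp(-r*dt) * [p*6.840237 + (1-p)*0.000000] = 3.321552
  V(3,2) = exp(-r*dt) * [p*0.000000 + (1-p)*0.000000] = 0.000000
  V(3,3) = exp(-r*dt) * [p*0.000000 + (1-p)*0.000000] = 0.000000
  V(2,0) = exp(-r*dt) * [p*11.318704 + (1-p)*3.321552] = 7.203023
  V(2,1) = exp(-r*dt) * [p*3.321552 + (1-p)*0.000000] = 1.612913
  V(2,2) = exp(-r*dt) * [p*0.000000 + (1-p)*0.000000] = 0.000000
  V(1,0) = exp(-r*dt) * [p*7.203023 + (1-p)*1.612913] = 4.326509
  V(1,1) = exp(-r*dt) * [p*1.612913 + (1-p)*0.000000] = 0.783215
  V(0,0) = exp(-r*dt) * [p*4.326509 + (1-p)*0.783215] = 2.503363


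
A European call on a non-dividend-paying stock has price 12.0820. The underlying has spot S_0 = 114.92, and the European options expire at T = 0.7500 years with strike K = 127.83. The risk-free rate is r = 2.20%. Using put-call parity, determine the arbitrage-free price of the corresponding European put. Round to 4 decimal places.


Put-call parity: C - P = S_0 * exp(-qT) - K * exp(-rT).
S_0 * exp(-qT) = 114.9200 * 1.00000000 = 114.92000000
K * exp(-rT) = 127.8300 * 0.98363538 = 125.73811055
P = C - S*exp(-qT) + K*exp(-rT)
P = 12.0820 - 114.92000000 + 125.73811055 = 22.9001

Answer: Put price = 22.9001


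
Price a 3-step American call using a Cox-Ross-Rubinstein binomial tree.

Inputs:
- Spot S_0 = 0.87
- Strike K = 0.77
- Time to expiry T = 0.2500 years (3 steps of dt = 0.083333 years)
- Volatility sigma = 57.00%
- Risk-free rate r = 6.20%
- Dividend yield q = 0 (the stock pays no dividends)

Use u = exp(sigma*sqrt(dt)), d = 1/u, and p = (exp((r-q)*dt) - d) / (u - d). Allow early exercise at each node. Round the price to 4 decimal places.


dt = T/N = 0.083333
u = exp(sigma*sqrt(dt)) = 1.178856; d = 1/u = 0.848280
p = (exp((r-q)*dt) - d) / (u - d) = 0.474626
Discount per step: exp(-r*dt) = 0.994847
Stock lattice S(k, i) with i counting down-moves:
  k=0: S(0,0) = 0.8700
  k=1: S(1,0) = 1.0256; S(1,1) = 0.7380
  k=2: S(2,0) = 1.2090; S(2,1) = 0.8700; S(2,2) = 0.6260
  k=3: S(3,0) = 1.4253; S(3,1) = 1.0256; S(3,2) = 0.7380; S(3,3) = 0.5311
Terminal payoffs V(N, i) = max(S_T - K, 0):
  V(3,0) = 0.655286; V(3,1) = 0.255605; V(3,2) = 0.000000; V(3,3) = 0.000000
Backward induction: V(k, i) = exp(-r*dt) * [p * V(k+1, i) + (1-p) * V(k+1, i+1)]; then take max(V_cont, immediate exercise) for American.
  V(2,0) = exp(-r*dt) * [p*0.655286 + (1-p)*0.255605] = 0.443009; exercise = 0.439041; V(2,0) = max -> 0.443009
  V(2,1) = exp(-r*dt) * [p*0.255605 + (1-p)*0.000000] = 0.120692; exercise = 0.100000; V(2,1) = max -> 0.120692
  V(2,2) = exp(-r*dt) * [p*0.000000 + (1-p)*0.000000] = 0.000000; exercise = 0.000000; V(2,2) = max -> 0.000000
  V(1,0) = exp(-r*dt) * [p*0.443009 + (1-p)*0.120692] = 0.272262; exercise = 0.255605; V(1,0) = max -> 0.272262
  V(1,1) = exp(-r*dt) * [p*0.120692 + (1-p)*0.000000] = 0.056988; exercise = 0.000000; V(1,1) = max -> 0.056988
  V(0,0) = exp(-r*dt) * [p*0.272262 + (1-p)*0.056988] = 0.158342; exercise = 0.100000; V(0,0) = max -> 0.158342

Answer: Price = V(0,0) = 0.1583


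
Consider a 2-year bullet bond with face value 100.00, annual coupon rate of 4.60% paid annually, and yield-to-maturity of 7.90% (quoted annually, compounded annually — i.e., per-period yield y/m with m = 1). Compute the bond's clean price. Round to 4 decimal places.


Coupon per period c = face * coupon_rate / m = 4.600000
Periods per year m = 1; per-period yield y/m = 0.079000
Number of cashflows N = 2
Cashflows (t years, CF_t, discount factor 1/(1+y/m)^(m*t), PV):
  t = 1.0000: CF_t = 4.600000, DF = 0.926784, PV = 4.263207
  t = 2.0000: CF_t = 104.600000, DF = 0.858929, PV = 89.843941
Price P = sum_t PV_t = 94.107148

Answer: Price = 94.1071
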